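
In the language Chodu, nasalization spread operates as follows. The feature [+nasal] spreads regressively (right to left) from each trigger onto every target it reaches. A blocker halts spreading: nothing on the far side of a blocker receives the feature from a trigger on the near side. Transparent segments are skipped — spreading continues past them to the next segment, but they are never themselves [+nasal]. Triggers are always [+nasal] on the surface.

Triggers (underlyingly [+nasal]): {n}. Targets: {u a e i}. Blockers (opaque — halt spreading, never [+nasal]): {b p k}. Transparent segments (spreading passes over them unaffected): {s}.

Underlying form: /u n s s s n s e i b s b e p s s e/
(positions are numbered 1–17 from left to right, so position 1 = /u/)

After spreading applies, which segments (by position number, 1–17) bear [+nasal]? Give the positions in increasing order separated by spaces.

From /n/ at 2 leftward: 1 /u/ → [+nasal]; word edge.
From /n/ at 6 leftward: 5 /s/ transparent; 4 /s/ transparent; 3 /s/ transparent; 2 /n/ is itself a trigger — this domain ends here.
Targets with no active source: positions 8 9 13 17 stay [-nasal].

1 2 6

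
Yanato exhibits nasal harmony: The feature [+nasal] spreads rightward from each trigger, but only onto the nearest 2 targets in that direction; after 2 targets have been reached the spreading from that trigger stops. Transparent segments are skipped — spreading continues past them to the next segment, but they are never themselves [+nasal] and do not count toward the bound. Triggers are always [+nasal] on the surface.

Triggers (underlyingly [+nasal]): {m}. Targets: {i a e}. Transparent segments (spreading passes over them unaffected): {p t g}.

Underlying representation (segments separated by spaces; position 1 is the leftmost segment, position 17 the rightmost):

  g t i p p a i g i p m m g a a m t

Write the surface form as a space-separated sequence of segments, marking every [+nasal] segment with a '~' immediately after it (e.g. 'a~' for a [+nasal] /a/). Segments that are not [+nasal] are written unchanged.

From /m/ at 11 rightward: 12 /m/ is itself a trigger — this domain ends here.
From /m/ at 12 rightward: 13 /g/ transparent; 14 /a/ → [+nasal]; 15 /a/ → [+nasal]; bound reached.
From /m/ at 16 rightward: 17 /t/ transparent; word edge.
Targets with no active source: positions 3 6 7 9 stay [-nasal].
[+nasal] positions on the surface: 11 12 14 15 16.

g t i p p a i g i p m~ m~ g a~ a~ m~ t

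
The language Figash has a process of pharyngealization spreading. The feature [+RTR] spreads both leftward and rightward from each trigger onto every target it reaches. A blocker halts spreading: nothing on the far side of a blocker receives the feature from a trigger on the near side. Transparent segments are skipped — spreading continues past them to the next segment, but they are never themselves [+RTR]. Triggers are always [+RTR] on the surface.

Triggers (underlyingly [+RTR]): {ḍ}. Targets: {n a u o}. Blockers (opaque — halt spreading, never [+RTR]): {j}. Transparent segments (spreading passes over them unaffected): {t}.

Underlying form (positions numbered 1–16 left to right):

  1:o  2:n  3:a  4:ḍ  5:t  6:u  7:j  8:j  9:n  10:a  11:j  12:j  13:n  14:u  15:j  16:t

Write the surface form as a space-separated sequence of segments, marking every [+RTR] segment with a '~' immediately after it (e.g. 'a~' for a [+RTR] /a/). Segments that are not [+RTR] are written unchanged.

o~ n~ a~ ḍ~ t u~ j j n a j j n u j t

From /ḍ/ at 4 rightward: 5 /t/ transparent; 6 /u/ → [+RTR]; 7 /j/ blocks.
From /ḍ/ at 4 leftward: 3 /a/ → [+RTR]; 2 /n/ → [+RTR]; 1 /o/ → [+RTR]; word edge.
Targets with no active source: positions 9 10 13 14 stay [-emphatic].
[+RTR] positions on the surface: 1 2 3 4 6.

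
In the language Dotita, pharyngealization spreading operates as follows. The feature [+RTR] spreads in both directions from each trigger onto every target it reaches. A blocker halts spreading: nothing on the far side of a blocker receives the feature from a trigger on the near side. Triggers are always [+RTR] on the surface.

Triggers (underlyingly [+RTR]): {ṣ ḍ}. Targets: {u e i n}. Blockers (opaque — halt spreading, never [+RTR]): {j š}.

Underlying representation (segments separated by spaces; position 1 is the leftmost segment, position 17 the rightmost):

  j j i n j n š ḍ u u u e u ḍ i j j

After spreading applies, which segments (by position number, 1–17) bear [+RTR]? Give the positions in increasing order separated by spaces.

From /ḍ/ at 8 rightward: 9 /u/ → [+RTR]; 10 /u/ → [+RTR]; 11 /u/ → [+RTR]; 12 /e/ → [+RTR]; 13 /u/ → [+RTR]; 14 /ḍ/ is itself a trigger — this domain ends here.
From /ḍ/ at 8 leftward: 7 /š/ blocks.
From /ḍ/ at 14 rightward: 15 /i/ → [+RTR]; 16 /j/ blocks.
From /ḍ/ at 14 leftward: 13 /u/ → [+RTR]; 12 /e/ → [+RTR]; 11 /u/ → [+RTR]; 10 /u/ → [+RTR]; 9 /u/ → [+RTR]; 8 /ḍ/ is itself a trigger — this domain ends here.
Targets with no active source: positions 3 4 6 stay [-emphatic].

8 9 10 11 12 13 14 15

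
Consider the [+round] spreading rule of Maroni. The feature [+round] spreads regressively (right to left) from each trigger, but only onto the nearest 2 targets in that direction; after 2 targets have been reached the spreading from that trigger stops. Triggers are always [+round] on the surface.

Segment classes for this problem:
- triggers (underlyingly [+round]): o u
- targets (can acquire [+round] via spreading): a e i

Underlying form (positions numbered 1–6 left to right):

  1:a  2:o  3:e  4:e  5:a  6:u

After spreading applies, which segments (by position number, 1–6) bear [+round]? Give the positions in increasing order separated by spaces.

From /o/ at 2 leftward: 1 /a/ → [+round]; word edge.
From /u/ at 6 leftward: 5 /a/ → [+round]; 4 /e/ → [+round]; bound reached.
Target with no active source: position 3 stays [-round].

1 2 4 5 6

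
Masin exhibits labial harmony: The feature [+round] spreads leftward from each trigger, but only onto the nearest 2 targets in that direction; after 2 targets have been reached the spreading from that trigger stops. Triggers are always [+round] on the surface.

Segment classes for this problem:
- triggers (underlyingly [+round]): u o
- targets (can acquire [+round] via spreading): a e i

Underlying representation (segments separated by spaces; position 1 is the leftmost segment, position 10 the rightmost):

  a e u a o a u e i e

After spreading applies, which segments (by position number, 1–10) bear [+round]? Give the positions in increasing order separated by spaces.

From /u/ at 3 leftward: 2 /e/ → [+round]; 1 /a/ → [+round]; bound reached.
From /o/ at 5 leftward: 4 /a/ → [+round]; 3 /u/ is itself a trigger — this domain ends here.
From /u/ at 7 leftward: 6 /a/ → [+round]; 5 /o/ is itself a trigger — this domain ends here.
Targets with no active source: positions 8 9 10 stay [-round].

1 2 3 4 5 6 7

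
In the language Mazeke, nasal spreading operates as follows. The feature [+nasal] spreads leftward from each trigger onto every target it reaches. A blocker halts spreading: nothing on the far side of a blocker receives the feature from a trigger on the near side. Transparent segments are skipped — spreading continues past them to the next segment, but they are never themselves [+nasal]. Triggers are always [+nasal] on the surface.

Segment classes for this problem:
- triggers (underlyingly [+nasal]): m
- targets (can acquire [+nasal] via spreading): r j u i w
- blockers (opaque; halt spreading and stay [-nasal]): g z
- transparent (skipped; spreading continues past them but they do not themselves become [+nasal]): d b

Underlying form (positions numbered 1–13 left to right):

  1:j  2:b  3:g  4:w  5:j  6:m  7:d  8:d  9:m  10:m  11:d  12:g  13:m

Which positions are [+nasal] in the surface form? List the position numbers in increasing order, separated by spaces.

4 5 6 9 10 13

From /m/ at 6 leftward: 5 /j/ → [+nasal]; 4 /w/ → [+nasal]; 3 /g/ blocks.
From /m/ at 9 leftward: 8 /d/ transparent; 7 /d/ transparent; 6 /m/ is itself a trigger — this domain ends here.
From /m/ at 10 leftward: 9 /m/ is itself a trigger — this domain ends here.
From /m/ at 13 leftward: 12 /g/ blocks.
Target with no active source: position 1 stays [-nasal].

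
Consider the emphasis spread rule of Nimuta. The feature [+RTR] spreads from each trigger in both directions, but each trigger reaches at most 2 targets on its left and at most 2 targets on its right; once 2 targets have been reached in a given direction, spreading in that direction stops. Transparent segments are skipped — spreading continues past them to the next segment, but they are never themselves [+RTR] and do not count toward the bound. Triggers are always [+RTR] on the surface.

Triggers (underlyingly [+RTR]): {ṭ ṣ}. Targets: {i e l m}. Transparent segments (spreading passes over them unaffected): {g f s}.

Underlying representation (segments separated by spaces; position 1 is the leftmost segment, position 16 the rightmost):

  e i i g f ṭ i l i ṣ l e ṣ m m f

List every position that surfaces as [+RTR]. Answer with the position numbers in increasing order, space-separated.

From /ṭ/ at 6 rightward: 7 /i/ → [+RTR]; 8 /l/ → [+RTR]; bound reached.
From /ṭ/ at 6 leftward: 5 /f/ transparent; 4 /g/ transparent; 3 /i/ → [+RTR]; 2 /i/ → [+RTR]; bound reached.
From /ṣ/ at 10 rightward: 11 /l/ → [+RTR]; 12 /e/ → [+RTR]; bound reached.
From /ṣ/ at 10 leftward: 9 /i/ → [+RTR]; 8 /l/ → [+RTR]; bound reached.
From /ṣ/ at 13 rightward: 14 /m/ → [+RTR]; 15 /m/ → [+RTR]; bound reached.
From /ṣ/ at 13 leftward: 12 /e/ → [+RTR]; 11 /l/ → [+RTR]; bound reached.
Target with no active source: position 1 stays [-emphatic].

2 3 6 7 8 9 10 11 12 13 14 15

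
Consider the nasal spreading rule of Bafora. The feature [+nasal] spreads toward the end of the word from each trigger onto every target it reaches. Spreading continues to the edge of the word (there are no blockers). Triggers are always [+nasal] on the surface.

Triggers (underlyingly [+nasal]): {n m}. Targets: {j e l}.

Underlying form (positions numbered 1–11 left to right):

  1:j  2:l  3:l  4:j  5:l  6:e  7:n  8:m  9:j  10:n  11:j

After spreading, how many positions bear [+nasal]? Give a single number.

From /n/ at 7 rightward: 8 /m/ is itself a trigger — this domain ends here.
From /m/ at 8 rightward: 9 /j/ → [+nasal]; 10 /n/ is itself a trigger — this domain ends here.
From /n/ at 10 rightward: 11 /j/ → [+nasal]; word edge.
Targets with no active source: positions 1 2 3 4 5 6 stay [-nasal].
[+nasal] positions on the surface: 7 8 9 10 11.

5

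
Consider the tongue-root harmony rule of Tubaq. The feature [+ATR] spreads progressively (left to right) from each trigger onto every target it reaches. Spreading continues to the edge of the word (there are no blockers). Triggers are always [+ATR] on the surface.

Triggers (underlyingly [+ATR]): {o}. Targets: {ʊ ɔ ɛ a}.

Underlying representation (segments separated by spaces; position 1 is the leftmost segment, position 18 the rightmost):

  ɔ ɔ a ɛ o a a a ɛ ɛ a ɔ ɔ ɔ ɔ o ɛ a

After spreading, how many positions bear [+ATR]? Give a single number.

14

From /o/ at 5 rightward: 6 /a/ → [+ATR]; 7 /a/ → [+ATR]; 8 /a/ → [+ATR]; 9 /ɛ/ → [+ATR]; 10 /ɛ/ → [+ATR]; 11 /a/ → [+ATR]; 12 /ɔ/ → [+ATR]; 13 /ɔ/ → [+ATR]; 14 /ɔ/ → [+ATR]; 15 /ɔ/ → [+ATR]; 16 /o/ is itself a trigger — this domain ends here.
From /o/ at 16 rightward: 17 /ɛ/ → [+ATR]; 18 /a/ → [+ATR]; word edge.
Targets with no active source: positions 1 2 3 4 stay [-ATR].
[+ATR] positions on the surface: 5 6 7 8 9 10 11 12 13 14 15 16 17 18.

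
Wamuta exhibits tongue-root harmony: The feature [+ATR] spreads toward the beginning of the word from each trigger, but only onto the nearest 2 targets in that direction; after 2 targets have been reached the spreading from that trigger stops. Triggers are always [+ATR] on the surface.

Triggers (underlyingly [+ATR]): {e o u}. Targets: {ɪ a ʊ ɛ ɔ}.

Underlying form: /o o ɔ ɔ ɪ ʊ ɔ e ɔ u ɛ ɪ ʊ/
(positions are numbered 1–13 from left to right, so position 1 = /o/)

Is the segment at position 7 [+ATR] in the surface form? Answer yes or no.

yes

From /o/ at 1 leftward: word edge.
From /o/ at 2 leftward: 1 /o/ is itself a trigger — this domain ends here.
From /e/ at 8 leftward: 7 /ɔ/ → [+ATR]; 6 /ʊ/ → [+ATR]; bound reached.
From /u/ at 10 leftward: 9 /ɔ/ → [+ATR]; 8 /e/ is itself a trigger — this domain ends here.
Targets with no active source: positions 3 4 5 11 12 13 stay [-ATR].
[+ATR] positions on the surface: 1 2 6 7 8 9 10.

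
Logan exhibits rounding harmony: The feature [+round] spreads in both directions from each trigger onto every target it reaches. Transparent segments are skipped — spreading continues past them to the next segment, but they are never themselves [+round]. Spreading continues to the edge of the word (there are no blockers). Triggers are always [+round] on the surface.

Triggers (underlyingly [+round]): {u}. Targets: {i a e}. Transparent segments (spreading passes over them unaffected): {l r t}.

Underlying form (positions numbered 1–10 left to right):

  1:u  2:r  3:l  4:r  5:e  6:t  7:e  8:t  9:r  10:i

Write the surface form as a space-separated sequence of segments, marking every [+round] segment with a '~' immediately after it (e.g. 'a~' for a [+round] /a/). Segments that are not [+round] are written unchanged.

u~ r l r e~ t e~ t r i~

From /u/ at 1 rightward: 2 /r/ transparent; 3 /l/ transparent; 4 /r/ transparent; 5 /e/ → [+round]; 6 /t/ transparent; 7 /e/ → [+round]; 8 /t/ transparent; 9 /r/ transparent; 10 /i/ → [+round]; word edge.
From /u/ at 1 leftward: word edge.
[+round] positions on the surface: 1 5 7 10.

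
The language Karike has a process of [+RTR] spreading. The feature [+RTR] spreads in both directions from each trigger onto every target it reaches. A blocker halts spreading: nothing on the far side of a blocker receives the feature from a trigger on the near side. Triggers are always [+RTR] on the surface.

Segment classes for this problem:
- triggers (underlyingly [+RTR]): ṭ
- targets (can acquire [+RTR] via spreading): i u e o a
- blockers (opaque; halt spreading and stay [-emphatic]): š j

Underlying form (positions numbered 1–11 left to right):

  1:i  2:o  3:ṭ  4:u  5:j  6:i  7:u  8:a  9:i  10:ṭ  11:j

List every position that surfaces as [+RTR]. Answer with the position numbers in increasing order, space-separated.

1 2 3 4 6 7 8 9 10

From /ṭ/ at 3 rightward: 4 /u/ → [+RTR]; 5 /j/ blocks.
From /ṭ/ at 3 leftward: 2 /o/ → [+RTR]; 1 /i/ → [+RTR]; word edge.
From /ṭ/ at 10 rightward: 11 /j/ blocks.
From /ṭ/ at 10 leftward: 9 /i/ → [+RTR]; 8 /a/ → [+RTR]; 7 /u/ → [+RTR]; 6 /i/ → [+RTR]; 5 /j/ blocks.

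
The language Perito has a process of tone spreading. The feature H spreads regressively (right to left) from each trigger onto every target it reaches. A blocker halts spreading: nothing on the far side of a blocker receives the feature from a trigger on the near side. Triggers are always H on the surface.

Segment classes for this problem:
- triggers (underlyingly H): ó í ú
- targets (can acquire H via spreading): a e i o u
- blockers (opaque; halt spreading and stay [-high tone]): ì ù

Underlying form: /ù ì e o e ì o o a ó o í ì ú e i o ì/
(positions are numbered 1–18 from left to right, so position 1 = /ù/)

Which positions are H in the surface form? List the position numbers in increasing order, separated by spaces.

From /ó/ at 10 leftward: 9 /a/ → H; 8 /o/ → H; 7 /o/ → H; 6 /ì/ blocks.
From /í/ at 12 leftward: 11 /o/ → H; 10 /ó/ is itself a trigger — this domain ends here.
From /ú/ at 14 leftward: 13 /ì/ blocks.
Targets with no active source: positions 3 4 5 15 16 17 stay [-high tone].

7 8 9 10 11 12 14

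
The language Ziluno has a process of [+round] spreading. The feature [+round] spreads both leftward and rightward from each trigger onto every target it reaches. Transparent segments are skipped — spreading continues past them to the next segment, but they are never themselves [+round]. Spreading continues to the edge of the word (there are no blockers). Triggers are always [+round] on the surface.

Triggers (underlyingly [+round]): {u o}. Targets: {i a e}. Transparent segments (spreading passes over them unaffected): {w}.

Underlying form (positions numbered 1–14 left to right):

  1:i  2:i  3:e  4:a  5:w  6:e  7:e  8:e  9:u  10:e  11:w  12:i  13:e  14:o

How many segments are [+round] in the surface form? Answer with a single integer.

From /u/ at 9 rightward: 10 /e/ → [+round]; 11 /w/ transparent; 12 /i/ → [+round]; 13 /e/ → [+round]; 14 /o/ is itself a trigger — this domain ends here.
From /u/ at 9 leftward: 8 /e/ → [+round]; 7 /e/ → [+round]; 6 /e/ → [+round]; 5 /w/ transparent; 4 /a/ → [+round]; 3 /e/ → [+round]; 2 /i/ → [+round]; 1 /i/ → [+round]; word edge.
From /o/ at 14 rightward: word edge.
From /o/ at 14 leftward: 13 /e/ → [+round]; 12 /i/ → [+round]; 11 /w/ transparent; 10 /e/ → [+round]; 9 /u/ is itself a trigger — this domain ends here.
[+round] positions on the surface: 1 2 3 4 6 7 8 9 10 12 13 14.

12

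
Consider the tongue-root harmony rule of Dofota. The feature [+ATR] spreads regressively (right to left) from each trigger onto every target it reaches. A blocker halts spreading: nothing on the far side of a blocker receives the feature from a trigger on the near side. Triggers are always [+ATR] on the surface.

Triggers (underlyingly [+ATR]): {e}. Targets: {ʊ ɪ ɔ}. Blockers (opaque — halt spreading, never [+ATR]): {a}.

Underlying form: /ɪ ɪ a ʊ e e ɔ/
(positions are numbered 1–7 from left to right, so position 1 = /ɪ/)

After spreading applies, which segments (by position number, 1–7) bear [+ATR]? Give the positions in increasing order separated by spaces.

From /e/ at 5 leftward: 4 /ʊ/ → [+ATR]; 3 /a/ blocks.
From /e/ at 6 leftward: 5 /e/ is itself a trigger — this domain ends here.
Targets with no active source: positions 1 2 7 stay [-ATR].

4 5 6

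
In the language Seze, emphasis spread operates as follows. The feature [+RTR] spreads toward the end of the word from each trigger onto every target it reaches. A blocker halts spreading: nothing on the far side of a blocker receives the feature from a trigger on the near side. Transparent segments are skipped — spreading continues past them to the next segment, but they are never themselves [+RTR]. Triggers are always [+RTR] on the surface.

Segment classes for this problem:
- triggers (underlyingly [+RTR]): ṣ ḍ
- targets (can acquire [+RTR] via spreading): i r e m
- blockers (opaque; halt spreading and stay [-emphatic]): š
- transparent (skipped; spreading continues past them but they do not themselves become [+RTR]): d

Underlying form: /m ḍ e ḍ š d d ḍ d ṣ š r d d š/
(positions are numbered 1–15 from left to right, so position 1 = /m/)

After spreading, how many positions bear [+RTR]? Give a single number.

5

From /ḍ/ at 2 rightward: 3 /e/ → [+RTR]; 4 /ḍ/ is itself a trigger — this domain ends here.
From /ḍ/ at 4 rightward: 5 /š/ blocks.
From /ḍ/ at 8 rightward: 9 /d/ transparent; 10 /ṣ/ is itself a trigger — this domain ends here.
From /ṣ/ at 10 rightward: 11 /š/ blocks.
Targets with no active source: positions 1 12 stay [-emphatic].
[+RTR] positions on the surface: 2 3 4 8 10.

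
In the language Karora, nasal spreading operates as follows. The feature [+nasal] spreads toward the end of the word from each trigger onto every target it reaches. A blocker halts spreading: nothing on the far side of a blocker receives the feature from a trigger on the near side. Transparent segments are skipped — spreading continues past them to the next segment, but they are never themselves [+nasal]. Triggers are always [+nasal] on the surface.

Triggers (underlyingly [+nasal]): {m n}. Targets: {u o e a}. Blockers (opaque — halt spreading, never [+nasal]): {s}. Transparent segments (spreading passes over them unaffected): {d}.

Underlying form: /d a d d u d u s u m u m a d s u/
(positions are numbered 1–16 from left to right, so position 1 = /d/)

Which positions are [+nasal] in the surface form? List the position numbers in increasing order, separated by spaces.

10 11 12 13

From /m/ at 10 rightward: 11 /u/ → [+nasal]; 12 /m/ is itself a trigger — this domain ends here.
From /m/ at 12 rightward: 13 /a/ → [+nasal]; 14 /d/ transparent; 15 /s/ blocks.
Targets with no active source: positions 2 5 7 9 16 stay [-nasal].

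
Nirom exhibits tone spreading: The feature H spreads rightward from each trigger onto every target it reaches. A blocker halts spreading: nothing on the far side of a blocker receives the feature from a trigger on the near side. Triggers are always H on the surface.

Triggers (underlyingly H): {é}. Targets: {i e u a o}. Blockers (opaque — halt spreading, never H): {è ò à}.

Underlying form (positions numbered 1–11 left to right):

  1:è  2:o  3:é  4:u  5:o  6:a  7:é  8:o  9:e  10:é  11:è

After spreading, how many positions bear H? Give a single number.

From /é/ at 3 rightward: 4 /u/ → H; 5 /o/ → H; 6 /a/ → H; 7 /é/ is itself a trigger — this domain ends here.
From /é/ at 7 rightward: 8 /o/ → H; 9 /e/ → H; 10 /é/ is itself a trigger — this domain ends here.
From /é/ at 10 rightward: 11 /è/ blocks.
Target with no active source: position 2 stays [-high tone].
H positions on the surface: 3 4 5 6 7 8 9 10.

8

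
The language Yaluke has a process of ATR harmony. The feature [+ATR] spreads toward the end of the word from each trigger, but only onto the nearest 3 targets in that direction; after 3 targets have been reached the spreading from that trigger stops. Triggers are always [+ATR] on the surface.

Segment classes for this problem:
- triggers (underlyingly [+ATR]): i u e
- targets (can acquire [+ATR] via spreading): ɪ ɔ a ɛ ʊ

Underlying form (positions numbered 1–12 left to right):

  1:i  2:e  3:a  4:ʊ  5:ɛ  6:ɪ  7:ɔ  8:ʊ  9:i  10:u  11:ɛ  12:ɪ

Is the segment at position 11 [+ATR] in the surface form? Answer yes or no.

yes

From /i/ at 1 rightward: 2 /e/ is itself a trigger — this domain ends here.
From /e/ at 2 rightward: 3 /a/ → [+ATR]; 4 /ʊ/ → [+ATR]; 5 /ɛ/ → [+ATR]; bound reached.
From /i/ at 9 rightward: 10 /u/ is itself a trigger — this domain ends here.
From /u/ at 10 rightward: 11 /ɛ/ → [+ATR]; 12 /ɪ/ → [+ATR]; word edge.
Targets with no active source: positions 6 7 8 stay [-ATR].
[+ATR] positions on the surface: 1 2 3 4 5 9 10 11 12.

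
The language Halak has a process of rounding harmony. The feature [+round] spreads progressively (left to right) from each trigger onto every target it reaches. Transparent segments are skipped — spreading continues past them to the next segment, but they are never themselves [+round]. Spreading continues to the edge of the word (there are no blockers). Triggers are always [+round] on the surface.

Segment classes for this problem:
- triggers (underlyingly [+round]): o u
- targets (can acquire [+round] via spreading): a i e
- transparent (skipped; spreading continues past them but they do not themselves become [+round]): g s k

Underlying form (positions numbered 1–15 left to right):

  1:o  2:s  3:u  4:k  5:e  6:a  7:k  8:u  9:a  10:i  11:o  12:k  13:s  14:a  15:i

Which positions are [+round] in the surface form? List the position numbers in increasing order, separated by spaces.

From /o/ at 1 rightward: 2 /s/ transparent; 3 /u/ is itself a trigger — this domain ends here.
From /u/ at 3 rightward: 4 /k/ transparent; 5 /e/ → [+round]; 6 /a/ → [+round]; 7 /k/ transparent; 8 /u/ is itself a trigger — this domain ends here.
From /u/ at 8 rightward: 9 /a/ → [+round]; 10 /i/ → [+round]; 11 /o/ is itself a trigger — this domain ends here.
From /o/ at 11 rightward: 12 /k/ transparent; 13 /s/ transparent; 14 /a/ → [+round]; 15 /i/ → [+round]; word edge.

1 3 5 6 8 9 10 11 14 15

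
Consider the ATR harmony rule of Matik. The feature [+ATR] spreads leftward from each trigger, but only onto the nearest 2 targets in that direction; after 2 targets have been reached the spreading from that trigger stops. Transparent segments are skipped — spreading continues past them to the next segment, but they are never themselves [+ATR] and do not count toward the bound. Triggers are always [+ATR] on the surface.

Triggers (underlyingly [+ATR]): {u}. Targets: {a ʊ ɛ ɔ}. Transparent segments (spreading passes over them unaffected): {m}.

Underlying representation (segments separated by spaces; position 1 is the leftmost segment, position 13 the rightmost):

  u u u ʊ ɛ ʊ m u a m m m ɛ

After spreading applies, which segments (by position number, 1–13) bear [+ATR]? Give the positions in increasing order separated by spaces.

From /u/ at 1 leftward: word edge.
From /u/ at 2 leftward: 1 /u/ is itself a trigger — this domain ends here.
From /u/ at 3 leftward: 2 /u/ is itself a trigger — this domain ends here.
From /u/ at 8 leftward: 7 /m/ transparent; 6 /ʊ/ → [+ATR]; 5 /ɛ/ → [+ATR]; bound reached.
Targets with no active source: positions 4 9 13 stay [-ATR].

1 2 3 5 6 8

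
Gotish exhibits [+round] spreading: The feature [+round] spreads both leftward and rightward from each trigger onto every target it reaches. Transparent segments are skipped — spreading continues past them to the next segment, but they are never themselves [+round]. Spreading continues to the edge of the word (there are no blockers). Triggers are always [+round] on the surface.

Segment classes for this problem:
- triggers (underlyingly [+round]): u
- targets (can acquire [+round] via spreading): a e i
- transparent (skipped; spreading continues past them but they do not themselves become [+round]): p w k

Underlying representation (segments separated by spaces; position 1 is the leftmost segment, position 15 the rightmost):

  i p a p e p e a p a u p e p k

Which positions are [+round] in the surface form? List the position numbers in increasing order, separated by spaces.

1 3 5 7 8 10 11 13

From /u/ at 11 rightward: 12 /p/ transparent; 13 /e/ → [+round]; 14 /p/ transparent; 15 /k/ transparent; word edge.
From /u/ at 11 leftward: 10 /a/ → [+round]; 9 /p/ transparent; 8 /a/ → [+round]; 7 /e/ → [+round]; 6 /p/ transparent; 5 /e/ → [+round]; 4 /p/ transparent; 3 /a/ → [+round]; 2 /p/ transparent; 1 /i/ → [+round]; word edge.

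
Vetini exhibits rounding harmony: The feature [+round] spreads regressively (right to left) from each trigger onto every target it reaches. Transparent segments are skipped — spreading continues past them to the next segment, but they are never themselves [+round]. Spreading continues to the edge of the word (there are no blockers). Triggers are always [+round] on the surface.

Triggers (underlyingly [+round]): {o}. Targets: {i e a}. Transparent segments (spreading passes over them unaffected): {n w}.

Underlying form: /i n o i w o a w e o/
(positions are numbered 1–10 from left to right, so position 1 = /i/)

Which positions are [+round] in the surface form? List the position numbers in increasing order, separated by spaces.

From /o/ at 3 leftward: 2 /n/ transparent; 1 /i/ → [+round]; word edge.
From /o/ at 6 leftward: 5 /w/ transparent; 4 /i/ → [+round]; 3 /o/ is itself a trigger — this domain ends here.
From /o/ at 10 leftward: 9 /e/ → [+round]; 8 /w/ transparent; 7 /a/ → [+round]; 6 /o/ is itself a trigger — this domain ends here.

1 3 4 6 7 9 10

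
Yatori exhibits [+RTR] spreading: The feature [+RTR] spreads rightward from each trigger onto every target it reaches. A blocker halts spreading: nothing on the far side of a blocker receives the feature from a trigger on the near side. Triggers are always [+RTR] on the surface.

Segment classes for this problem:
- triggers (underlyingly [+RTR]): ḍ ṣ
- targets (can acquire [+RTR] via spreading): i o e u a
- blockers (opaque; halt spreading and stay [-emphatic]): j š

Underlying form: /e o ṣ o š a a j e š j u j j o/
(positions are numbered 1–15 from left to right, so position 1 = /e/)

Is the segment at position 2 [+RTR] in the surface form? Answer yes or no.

no

From /ṣ/ at 3 rightward: 4 /o/ → [+RTR]; 5 /š/ blocks.
Targets with no active source: positions 1 2 6 7 9 12 15 stay [-emphatic].
[+RTR] positions on the surface: 3 4.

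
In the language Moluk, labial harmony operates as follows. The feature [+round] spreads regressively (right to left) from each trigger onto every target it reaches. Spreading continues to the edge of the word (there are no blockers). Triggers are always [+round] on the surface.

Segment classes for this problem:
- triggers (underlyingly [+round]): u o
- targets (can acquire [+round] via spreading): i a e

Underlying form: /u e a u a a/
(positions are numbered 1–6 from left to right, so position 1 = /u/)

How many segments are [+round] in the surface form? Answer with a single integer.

4

From /u/ at 1 leftward: word edge.
From /u/ at 4 leftward: 3 /a/ → [+round]; 2 /e/ → [+round]; 1 /u/ is itself a trigger — this domain ends here.
Targets with no active source: positions 5 6 stay [-round].
[+round] positions on the surface: 1 2 3 4.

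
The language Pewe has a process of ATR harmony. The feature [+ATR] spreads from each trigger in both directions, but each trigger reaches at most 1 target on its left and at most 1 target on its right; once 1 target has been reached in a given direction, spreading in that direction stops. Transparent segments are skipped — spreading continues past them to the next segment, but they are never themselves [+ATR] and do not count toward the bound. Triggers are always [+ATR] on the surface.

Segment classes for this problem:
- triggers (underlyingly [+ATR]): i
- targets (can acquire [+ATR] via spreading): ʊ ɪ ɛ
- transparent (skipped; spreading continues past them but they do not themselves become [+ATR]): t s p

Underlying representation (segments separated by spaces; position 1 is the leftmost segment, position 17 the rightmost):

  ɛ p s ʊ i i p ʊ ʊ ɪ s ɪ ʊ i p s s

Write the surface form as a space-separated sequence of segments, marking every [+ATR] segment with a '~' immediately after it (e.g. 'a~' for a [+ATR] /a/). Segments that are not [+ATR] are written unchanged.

ɛ p s ʊ~ i~ i~ p ʊ~ ʊ ɪ s ɪ ʊ~ i~ p s s

From /i/ at 5 rightward: 6 /i/ is itself a trigger — this domain ends here.
From /i/ at 5 leftward: 4 /ʊ/ → [+ATR]; bound reached.
From /i/ at 6 rightward: 7 /p/ transparent; 8 /ʊ/ → [+ATR]; bound reached.
From /i/ at 6 leftward: 5 /i/ is itself a trigger — this domain ends here.
From /i/ at 14 rightward: 15 /p/ transparent; 16 /s/ transparent; 17 /s/ transparent; word edge.
From /i/ at 14 leftward: 13 /ʊ/ → [+ATR]; bound reached.
Targets with no active source: positions 1 9 10 12 stay [-ATR].
[+ATR] positions on the surface: 4 5 6 8 13 14.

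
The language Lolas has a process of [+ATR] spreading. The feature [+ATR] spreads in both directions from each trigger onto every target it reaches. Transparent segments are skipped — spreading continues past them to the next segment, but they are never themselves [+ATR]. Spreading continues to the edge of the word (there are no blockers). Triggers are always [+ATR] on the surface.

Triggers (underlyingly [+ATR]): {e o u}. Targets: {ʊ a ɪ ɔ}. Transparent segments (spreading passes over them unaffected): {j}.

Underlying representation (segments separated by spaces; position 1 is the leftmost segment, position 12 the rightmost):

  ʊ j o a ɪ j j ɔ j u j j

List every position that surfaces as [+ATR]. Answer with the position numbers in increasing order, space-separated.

1 3 4 5 8 10

From /o/ at 3 rightward: 4 /a/ → [+ATR]; 5 /ɪ/ → [+ATR]; 6 /j/ transparent; 7 /j/ transparent; 8 /ɔ/ → [+ATR]; 9 /j/ transparent; 10 /u/ is itself a trigger — this domain ends here.
From /o/ at 3 leftward: 2 /j/ transparent; 1 /ʊ/ → [+ATR]; word edge.
From /u/ at 10 rightward: 11 /j/ transparent; 12 /j/ transparent; word edge.
From /u/ at 10 leftward: 9 /j/ transparent; 8 /ɔ/ → [+ATR]; 7 /j/ transparent; 6 /j/ transparent; 5 /ɪ/ → [+ATR]; 4 /a/ → [+ATR]; 3 /o/ is itself a trigger — this domain ends here.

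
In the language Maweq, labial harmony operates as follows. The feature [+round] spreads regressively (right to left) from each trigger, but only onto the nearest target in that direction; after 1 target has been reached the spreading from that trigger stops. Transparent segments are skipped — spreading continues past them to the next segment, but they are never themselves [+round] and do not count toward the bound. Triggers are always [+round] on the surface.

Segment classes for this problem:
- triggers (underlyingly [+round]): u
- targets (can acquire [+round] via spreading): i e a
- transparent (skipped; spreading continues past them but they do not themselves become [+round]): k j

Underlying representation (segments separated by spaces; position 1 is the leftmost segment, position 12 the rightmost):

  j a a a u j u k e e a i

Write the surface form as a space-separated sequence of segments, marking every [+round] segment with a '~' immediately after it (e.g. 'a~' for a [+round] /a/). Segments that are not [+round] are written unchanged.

j a a a~ u~ j u~ k e e a i

From /u/ at 5 leftward: 4 /a/ → [+round]; bound reached.
From /u/ at 7 leftward: 6 /j/ transparent; 5 /u/ is itself a trigger — this domain ends here.
Targets with no active source: positions 2 3 9 10 11 12 stay [-round].
[+round] positions on the surface: 4 5 7.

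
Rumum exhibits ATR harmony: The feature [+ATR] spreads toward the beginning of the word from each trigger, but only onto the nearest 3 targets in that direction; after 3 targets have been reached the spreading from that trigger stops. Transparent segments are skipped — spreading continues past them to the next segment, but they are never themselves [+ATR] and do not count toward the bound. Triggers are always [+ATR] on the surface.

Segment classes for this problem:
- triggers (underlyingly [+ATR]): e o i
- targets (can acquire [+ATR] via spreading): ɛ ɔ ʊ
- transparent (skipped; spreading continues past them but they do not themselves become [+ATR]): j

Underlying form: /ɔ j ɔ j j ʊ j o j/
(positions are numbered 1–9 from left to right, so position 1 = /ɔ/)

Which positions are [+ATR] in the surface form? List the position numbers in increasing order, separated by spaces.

1 3 6 8

From /o/ at 8 leftward: 7 /j/ transparent; 6 /ʊ/ → [+ATR]; 5 /j/ transparent; 4 /j/ transparent; 3 /ɔ/ → [+ATR]; 2 /j/ transparent; 1 /ɔ/ → [+ATR]; bound reached.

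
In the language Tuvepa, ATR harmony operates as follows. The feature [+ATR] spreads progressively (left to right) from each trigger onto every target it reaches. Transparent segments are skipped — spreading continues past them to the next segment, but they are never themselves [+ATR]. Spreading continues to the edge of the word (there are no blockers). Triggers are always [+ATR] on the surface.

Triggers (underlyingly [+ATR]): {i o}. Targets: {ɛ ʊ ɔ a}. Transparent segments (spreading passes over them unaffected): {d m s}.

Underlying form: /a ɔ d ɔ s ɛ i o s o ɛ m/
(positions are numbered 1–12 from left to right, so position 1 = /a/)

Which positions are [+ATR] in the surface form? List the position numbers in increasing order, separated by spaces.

7 8 10 11

From /i/ at 7 rightward: 8 /o/ is itself a trigger — this domain ends here.
From /o/ at 8 rightward: 9 /s/ transparent; 10 /o/ is itself a trigger — this domain ends here.
From /o/ at 10 rightward: 11 /ɛ/ → [+ATR]; 12 /m/ transparent; word edge.
Targets with no active source: positions 1 2 4 6 stay [-ATR].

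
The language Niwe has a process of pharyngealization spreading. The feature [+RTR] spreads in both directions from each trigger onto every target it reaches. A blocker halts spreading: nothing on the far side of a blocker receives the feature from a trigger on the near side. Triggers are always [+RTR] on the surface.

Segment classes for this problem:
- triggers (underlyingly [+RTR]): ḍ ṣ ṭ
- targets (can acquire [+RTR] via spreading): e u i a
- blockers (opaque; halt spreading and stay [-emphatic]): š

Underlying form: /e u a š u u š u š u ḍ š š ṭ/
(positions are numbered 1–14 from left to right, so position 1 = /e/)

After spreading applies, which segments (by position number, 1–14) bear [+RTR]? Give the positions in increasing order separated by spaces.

From /ḍ/ at 11 rightward: 12 /š/ blocks.
From /ḍ/ at 11 leftward: 10 /u/ → [+RTR]; 9 /š/ blocks.
From /ṭ/ at 14 rightward: word edge.
From /ṭ/ at 14 leftward: 13 /š/ blocks.
Targets with no active source: positions 1 2 3 5 6 8 stay [-emphatic].

10 11 14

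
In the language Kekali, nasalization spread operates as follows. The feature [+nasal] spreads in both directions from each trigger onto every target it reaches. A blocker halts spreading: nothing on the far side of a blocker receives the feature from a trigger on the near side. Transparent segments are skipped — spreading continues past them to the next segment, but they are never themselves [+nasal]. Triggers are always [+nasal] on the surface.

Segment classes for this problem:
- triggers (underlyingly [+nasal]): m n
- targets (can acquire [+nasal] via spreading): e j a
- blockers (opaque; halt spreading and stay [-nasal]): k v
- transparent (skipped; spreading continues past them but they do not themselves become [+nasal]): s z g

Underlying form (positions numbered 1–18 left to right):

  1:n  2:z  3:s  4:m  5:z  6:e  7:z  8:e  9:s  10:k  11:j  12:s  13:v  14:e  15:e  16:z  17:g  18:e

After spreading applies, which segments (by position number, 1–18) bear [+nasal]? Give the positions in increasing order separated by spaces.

1 4 6 8

From /n/ at 1 rightward: 2 /z/ transparent; 3 /s/ transparent; 4 /m/ is itself a trigger — this domain ends here.
From /n/ at 1 leftward: word edge.
From /m/ at 4 rightward: 5 /z/ transparent; 6 /e/ → [+nasal]; 7 /z/ transparent; 8 /e/ → [+nasal]; 9 /s/ transparent; 10 /k/ blocks.
From /m/ at 4 leftward: 3 /s/ transparent; 2 /z/ transparent; 1 /n/ is itself a trigger — this domain ends here.
Targets with no active source: positions 11 14 15 18 stay [-nasal].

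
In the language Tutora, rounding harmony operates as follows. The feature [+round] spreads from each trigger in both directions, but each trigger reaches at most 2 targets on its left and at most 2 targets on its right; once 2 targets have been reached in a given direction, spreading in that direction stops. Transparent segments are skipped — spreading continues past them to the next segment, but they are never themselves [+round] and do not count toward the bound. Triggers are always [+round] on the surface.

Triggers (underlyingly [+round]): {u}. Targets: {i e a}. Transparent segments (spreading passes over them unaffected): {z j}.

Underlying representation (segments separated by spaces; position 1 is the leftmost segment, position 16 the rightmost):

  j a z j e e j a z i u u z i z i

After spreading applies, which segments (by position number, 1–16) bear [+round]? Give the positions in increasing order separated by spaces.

From /u/ at 11 rightward: 12 /u/ is itself a trigger — this domain ends here.
From /u/ at 11 leftward: 10 /i/ → [+round]; 9 /z/ transparent; 8 /a/ → [+round]; bound reached.
From /u/ at 12 rightward: 13 /z/ transparent; 14 /i/ → [+round]; 15 /z/ transparent; 16 /i/ → [+round]; bound reached.
From /u/ at 12 leftward: 11 /u/ is itself a trigger — this domain ends here.
Targets with no active source: positions 2 5 6 stay [-round].

8 10 11 12 14 16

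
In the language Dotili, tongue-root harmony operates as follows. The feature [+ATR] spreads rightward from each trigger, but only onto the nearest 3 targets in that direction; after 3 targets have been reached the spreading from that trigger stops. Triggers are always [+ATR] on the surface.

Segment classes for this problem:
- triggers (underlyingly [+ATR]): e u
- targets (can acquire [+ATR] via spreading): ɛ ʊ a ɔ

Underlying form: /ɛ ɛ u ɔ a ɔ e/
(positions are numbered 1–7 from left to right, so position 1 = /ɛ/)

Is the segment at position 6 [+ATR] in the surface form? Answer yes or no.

yes

From /u/ at 3 rightward: 4 /ɔ/ → [+ATR]; 5 /a/ → [+ATR]; 6 /ɔ/ → [+ATR]; bound reached.
From /e/ at 7 rightward: word edge.
Targets with no active source: positions 1 2 stay [-ATR].
[+ATR] positions on the surface: 3 4 5 6 7.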